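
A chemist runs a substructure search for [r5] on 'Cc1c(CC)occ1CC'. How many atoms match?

5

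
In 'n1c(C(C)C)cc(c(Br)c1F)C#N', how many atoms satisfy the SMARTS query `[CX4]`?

3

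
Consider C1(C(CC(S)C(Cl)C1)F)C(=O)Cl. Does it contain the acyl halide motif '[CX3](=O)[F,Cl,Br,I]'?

Yes

The pattern [CX3](=O)[F,Cl,Br,I] describes a carbonyl carbon bonded to a halogen — an acyl halide.
The molecule carries an acyl chloride (-C(=O)Cl), whose atoms satisfy every constraint of the query, so the pattern matches.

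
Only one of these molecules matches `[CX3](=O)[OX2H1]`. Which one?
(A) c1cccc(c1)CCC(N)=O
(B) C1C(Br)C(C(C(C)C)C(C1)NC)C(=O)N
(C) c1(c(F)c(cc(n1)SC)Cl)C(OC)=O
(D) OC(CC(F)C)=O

D

[CX3](=O)[OX2H1] describes an sp2 carbon double-bonded to O and single-bonded to an -OH oxygen (a carboxylic acid).
(A) has a primary amide (-C(=O)NH2) but the carbonyl is bonded to N, not to an -OH oxygen.
(B) has a primary amide (-C(=O)NH2) but the carbonyl is bonded to N, not to an -OH oxygen.
(C) has a methyl-ester group (-C(=O)OCH3) but the singly-bonded O has no H (OX2H0, not OX2H1).
(D) contains a carboxylic acid group (-C(=O)OH), which satisfies every atom and bond constraint.
So the answer is (D).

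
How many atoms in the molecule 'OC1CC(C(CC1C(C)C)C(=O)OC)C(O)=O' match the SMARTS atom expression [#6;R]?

Check the 17 heavy atoms by environment: 6× C (in 6-ring) → match; 6× C (acyclic) → no; 5× O (acyclic) → no.
That gives 6 matching atoms.

6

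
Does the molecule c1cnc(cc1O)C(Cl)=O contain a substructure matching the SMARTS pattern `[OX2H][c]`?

Yes

The pattern [OX2H][c] describes a hydroxyl oxygen attached to an aromatic carbon — a phenol.
The molecule carries a hydroxyl group (-OH), whose atoms satisfy every constraint of the query, so the pattern matches.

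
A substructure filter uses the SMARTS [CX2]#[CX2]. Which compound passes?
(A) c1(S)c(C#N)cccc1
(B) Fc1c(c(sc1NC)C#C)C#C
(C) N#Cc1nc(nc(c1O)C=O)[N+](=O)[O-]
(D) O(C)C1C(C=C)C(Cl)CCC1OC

B

[CX2]#[CX2] describes a carbon-carbon triple bond (an alkyne).
(A) has a nitrile (-C#N) but the triple bond is C#N, not C#C.
(B) contains an ethynyl group (-C#CH), which satisfies every atom and bond constraint.
(C) has a nitrile (-C#N) but the triple bond is C#N, not C#C.
(D) has a vinyl group (-CH=CH2) but the C=C is a double bond; both carbons are CX3, not CX2.
So the answer is (B).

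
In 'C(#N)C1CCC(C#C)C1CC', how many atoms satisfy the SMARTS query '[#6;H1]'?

4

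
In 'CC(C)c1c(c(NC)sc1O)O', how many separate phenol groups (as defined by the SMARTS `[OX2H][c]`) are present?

2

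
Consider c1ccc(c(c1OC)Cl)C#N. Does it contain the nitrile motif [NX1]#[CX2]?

Yes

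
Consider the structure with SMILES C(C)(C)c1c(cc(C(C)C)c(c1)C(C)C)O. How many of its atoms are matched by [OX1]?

0

The query [OX1] means: aliphatic oxygen with one total connection — typically a carbonyl =O or an oxide.
Check the 16 heavy atoms by environment: 6× c (aromatic, X3) → no; 9× C (X4) → no; 1× O (X2) → no.
No environment satisfies the query, so 0 matching atoms.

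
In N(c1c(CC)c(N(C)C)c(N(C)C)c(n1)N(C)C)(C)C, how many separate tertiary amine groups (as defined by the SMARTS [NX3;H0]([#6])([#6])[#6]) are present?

[NX3;H0]([#6])([#6])[#6] is the SMARTS for a tertiary amine: a trivalent nitrogen with no H, bonded to three carbons.
The molecule carries 4 separate instances of a dimethylamino group (-N(CH3)2) meeting every constraint; each maps to a distinct set of atoms, giving 4 matches.

4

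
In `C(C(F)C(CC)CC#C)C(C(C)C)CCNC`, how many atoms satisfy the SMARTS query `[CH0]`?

1

The query [CH0] means: aliphatic carbon with no attached hydrogen.
Check the 17 heavy atoms by environment: 5× C (H2) → no; 5× C (H1) → no; 1× F (H0) → no; 1× N (H1) → no; 4× C (H3) → no; 1× C (H0) → match.
That gives 1 matching atom.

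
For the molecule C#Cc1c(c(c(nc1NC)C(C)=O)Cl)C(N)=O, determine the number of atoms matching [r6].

The query [r6] means: r6 matches atoms in a six-membered ring.
Check the 17 heavy atoms by environment: 1× n (aromatic, in 6-ring) → match; 5× c (aromatic, in 6-ring) → match; 6× C (acyclic) → no; 2× O (acyclic) → no; 2× N (acyclic) → no; 1× Cl (acyclic) → no.
Summing the matching environments: 1 + 5 = 6 matching atoms.

6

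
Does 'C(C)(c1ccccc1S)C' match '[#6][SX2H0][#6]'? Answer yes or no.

No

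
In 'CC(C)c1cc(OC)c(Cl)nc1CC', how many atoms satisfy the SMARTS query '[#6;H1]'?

2

The query [#6;H1] means: any carbon bearing exactly one hydrogen.
Check the 14 heavy atoms by environment: 1× n (aromatic, H0) → no; 4× c (aromatic, H0) → no; 1× c (aromatic, H1) → match; 1× C (H2) → no; 4× C (H3) → no; 1× C (H1) → match; 1× Cl (H0) → no; 1× O (H0) → no.
Summing the matching environments: 1 + 1 = 2 matching atoms.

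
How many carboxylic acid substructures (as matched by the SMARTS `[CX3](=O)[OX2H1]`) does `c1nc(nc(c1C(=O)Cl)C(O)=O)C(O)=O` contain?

[CX3](=O)[OX2H1] is the SMARTS for a carboxylic acid: an sp2 carbon double-bonded to O and single-bonded to an -OH oxygen.
The molecule carries 2 separate instances of a carboxylic acid group (-C(=O)OH) meeting every constraint; each maps to a distinct set of atoms, giving 2 matches.

2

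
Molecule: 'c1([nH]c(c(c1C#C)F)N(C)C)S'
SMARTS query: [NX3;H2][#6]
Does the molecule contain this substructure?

No

The pattern [NX3;H2][#6] describes a trivalent nitrogen with two H attached to carbon — a primary amine.
The closest candidate here is a dimethylamino group (-N(CH3)2), but the nitrogen has H0, not H2. No other fragment satisfies the full query, so there is no match.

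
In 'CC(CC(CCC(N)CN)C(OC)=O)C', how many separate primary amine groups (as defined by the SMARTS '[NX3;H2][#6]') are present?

2

[NX3;H2][#6] is the SMARTS for a primary amine: a trivalent nitrogen with two H attached to carbon.
The molecule carries 2 separate instances of a primary amino group (-NH2) meeting every constraint; each maps to a distinct set of atoms, giving 2 matches.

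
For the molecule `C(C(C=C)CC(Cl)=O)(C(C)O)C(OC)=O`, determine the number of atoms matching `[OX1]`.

The query [OX1] means: aliphatic oxygen with one total connection — typically a carbonyl =O or an oxide.
Check the 15 heavy atoms by environment: 6× C (X4) → no; 4× C (X3) → no; 2× O (X2) → no; 2× O (X1) → match; 1× Cl (X1) → no.
That gives 2 matching atoms.

2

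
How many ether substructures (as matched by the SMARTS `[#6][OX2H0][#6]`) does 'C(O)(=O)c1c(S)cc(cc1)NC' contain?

0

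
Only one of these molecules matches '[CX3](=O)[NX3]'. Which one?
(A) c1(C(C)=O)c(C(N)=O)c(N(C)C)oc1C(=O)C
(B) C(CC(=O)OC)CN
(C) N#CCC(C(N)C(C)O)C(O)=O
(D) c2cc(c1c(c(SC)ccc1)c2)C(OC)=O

[CX3](=O)[NX3] describes a carbonyl carbon bonded to a trivalent nitrogen (an amide).
(A) contains a primary amide (-C(=O)NH2), which satisfies every atom and bond constraint.
(B) has a primary amino group (-NH2) but the -NH2 is not attached to a carbonyl carbon.
(C) has a primary amino group (-NH2) but the -NH2 is not attached to a carbonyl carbon.
(D) has a methyl-ester group (-C(=O)OCH3) but the carbonyl is bonded to O, not to an NX3 nitrogen.
So the answer is (A).

A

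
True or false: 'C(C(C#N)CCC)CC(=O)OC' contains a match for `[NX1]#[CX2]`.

True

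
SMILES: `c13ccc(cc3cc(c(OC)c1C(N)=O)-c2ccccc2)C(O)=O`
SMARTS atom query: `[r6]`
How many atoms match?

16

Check the 24 heavy atoms by environment: 16× c (aromatic, in 6-ring) → match; 3× C (acyclic) → no; 4× O (acyclic) → no; 1× N (acyclic) → no.
That gives 16 matching atoms.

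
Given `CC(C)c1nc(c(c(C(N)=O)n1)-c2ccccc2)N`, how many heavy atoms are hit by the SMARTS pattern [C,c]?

14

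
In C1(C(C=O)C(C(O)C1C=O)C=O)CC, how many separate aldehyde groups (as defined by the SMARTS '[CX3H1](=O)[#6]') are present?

3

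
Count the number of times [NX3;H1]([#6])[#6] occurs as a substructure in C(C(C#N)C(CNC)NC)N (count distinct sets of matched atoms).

2

[NX3;H1]([#6])[#6] is the SMARTS for a secondary amine: a trivalent nitrogen with one H, bonded to two carbons.
The molecule carries 2 separate instances of an N-methylamino group (-NHCH3) meeting every constraint; each maps to a distinct set of atoms, giving 2 matches.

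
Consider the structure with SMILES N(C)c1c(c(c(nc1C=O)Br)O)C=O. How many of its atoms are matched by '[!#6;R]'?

The query [!#6;R] means: non-carbon atom that is part of a ring.
Check the 14 heavy atoms by environment: 1× n (aromatic, in 6-ring) → match; 5× c (aromatic, in 6-ring) → no; 1× N (acyclic) → no; 3× C (acyclic) → no; 3× O (acyclic) → no; 1× Br (acyclic) → no.
That gives 1 matching atom.

1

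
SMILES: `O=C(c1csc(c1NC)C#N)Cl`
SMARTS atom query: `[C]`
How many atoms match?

The query [C] means: uppercase C matches aliphatic (non-aromatic) carbon only.
Check the 12 heavy atoms by environment: 1× s (aromatic) → no; 4× c (aromatic) → no; 2× N → no; 3× C → match; 1× O → no; 1× Cl → no.
That gives 3 matching atoms.

3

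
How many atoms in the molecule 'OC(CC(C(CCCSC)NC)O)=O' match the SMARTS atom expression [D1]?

Check the 14 heavy atoms by environment: 4× C (D2) → no; 3× C (D3) → no; 1× S (D2) → no; 2× C (D1) → match; 3× O (D1) → match; 1× N (D2) → no.
Summing the matching environments: 2 + 3 = 5 matching atoms.

5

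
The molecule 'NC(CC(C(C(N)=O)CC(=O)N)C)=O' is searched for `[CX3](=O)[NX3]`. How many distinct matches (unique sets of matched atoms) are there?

3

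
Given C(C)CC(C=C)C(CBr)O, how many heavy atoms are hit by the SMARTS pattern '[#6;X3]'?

2

The query [#6;X3] means: any carbon (aromatic or not) with three total connections.
Check the 10 heavy atoms by environment: 6× C (X4) → no; 1× O (X2) → no; 1× Br (X1) → no; 2× C (X3) → match.
That gives 2 matching atoms.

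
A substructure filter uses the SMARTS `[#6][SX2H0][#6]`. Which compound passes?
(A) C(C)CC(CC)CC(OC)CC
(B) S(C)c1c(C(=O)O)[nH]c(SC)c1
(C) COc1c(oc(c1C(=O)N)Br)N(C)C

B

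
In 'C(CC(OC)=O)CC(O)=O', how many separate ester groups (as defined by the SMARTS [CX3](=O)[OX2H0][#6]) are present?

[CX3](=O)[OX2H0][#6] is the SMARTS for an ester: a carbonyl carbon bonded to an oxygen that is itself bonded to carbon (no H on that O).
Exactly one fragment in the molecule meets all constraints, giving 1 match.

1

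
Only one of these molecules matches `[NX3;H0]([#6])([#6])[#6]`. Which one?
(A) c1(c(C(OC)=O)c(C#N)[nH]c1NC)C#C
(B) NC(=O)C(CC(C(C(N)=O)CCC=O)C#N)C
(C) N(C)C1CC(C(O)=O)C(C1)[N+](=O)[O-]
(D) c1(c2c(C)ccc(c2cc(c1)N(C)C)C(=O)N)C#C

D

[NX3;H0]([#6])([#6])[#6] describes a trivalent nitrogen with no H, bonded to three carbons (a tertiary amine).
(A) has an N-methylamino group (-NHCH3) but the nitrogen still has one H (H1), not H0.
(B) has a primary amide (-C(=O)NH2) but the amide nitrogen has H2 and only one carbon neighbour.
(C) has an N-methylamino group (-NHCH3) but the nitrogen still has one H (H1), not H0.
(D) contains a dimethylamino group (-N(CH3)2), which satisfies every atom and bond constraint.
So the answer is (D).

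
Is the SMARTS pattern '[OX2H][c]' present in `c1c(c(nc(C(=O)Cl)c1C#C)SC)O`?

Yes

The pattern [OX2H][c] describes a hydroxyl oxygen attached to an aromatic carbon — a phenol.
The molecule carries a hydroxyl group (-OH), whose atoms satisfy every constraint of the query, so the pattern matches.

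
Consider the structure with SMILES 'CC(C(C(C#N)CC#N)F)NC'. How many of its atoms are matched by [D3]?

The query [D3] means: atom with exactly three heavy-atom neighbours.
Check the 12 heavy atoms by environment: 2× C (D1) → no; 3× C (D3) → match; 3× C (D2) → no; 2× N (D1) → no; 1× N (D2) → no; 1× F (D1) → no.
That gives 3 matching atoms.

3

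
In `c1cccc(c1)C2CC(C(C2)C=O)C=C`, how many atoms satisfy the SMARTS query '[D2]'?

9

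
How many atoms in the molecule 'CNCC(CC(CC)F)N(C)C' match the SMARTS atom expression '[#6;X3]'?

0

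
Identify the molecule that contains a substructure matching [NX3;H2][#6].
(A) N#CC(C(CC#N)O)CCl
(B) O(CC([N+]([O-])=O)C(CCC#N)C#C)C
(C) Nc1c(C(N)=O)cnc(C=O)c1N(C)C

C

[NX3;H2][#6] describes a trivalent nitrogen with two H attached to carbon (a primary amine).
(A) has a nitrile (-C#N) but the nitrogen is NX1 (triple-bonded), not NX3 with two H.
(B) has a nitro group (-[N+](=O)[O-]) but the nitrogen is [N+] with no H, not NX3H2.
(C) contains a primary amino group (-NH2), which satisfies every atom and bond constraint.
So the answer is (C).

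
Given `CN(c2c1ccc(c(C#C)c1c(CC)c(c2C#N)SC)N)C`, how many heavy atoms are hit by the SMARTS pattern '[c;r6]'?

10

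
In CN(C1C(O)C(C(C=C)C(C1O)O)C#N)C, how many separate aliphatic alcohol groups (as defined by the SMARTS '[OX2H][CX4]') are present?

[OX2H][CX4] is the SMARTS for an aliphatic alcohol: a hydroxyl oxygen bound to an sp3 (X4) carbon.
The molecule carries 3 separate instances of a hydroxyl group (-OH) meeting every constraint; each maps to a distinct set of atoms, giving 3 matches.

3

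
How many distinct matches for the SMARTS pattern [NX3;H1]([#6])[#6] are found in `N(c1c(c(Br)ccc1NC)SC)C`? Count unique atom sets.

[NX3;H1]([#6])[#6] is the SMARTS for a secondary amine: a trivalent nitrogen with one H, bonded to two carbons.
The molecule carries 2 separate instances of an N-methylamino group (-NHCH3) meeting every constraint; each maps to a distinct set of atoms, giving 2 matches.

2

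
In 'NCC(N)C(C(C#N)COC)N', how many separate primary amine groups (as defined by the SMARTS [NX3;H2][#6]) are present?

3

[NX3;H2][#6] is the SMARTS for a primary amine: a trivalent nitrogen with two H attached to carbon.
The molecule carries 3 separate instances of a primary amino group (-NH2) meeting every constraint; each maps to a distinct set of atoms, giving 3 matches.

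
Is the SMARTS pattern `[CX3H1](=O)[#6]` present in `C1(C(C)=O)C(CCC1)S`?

No

The pattern [CX3H1](=O)[#6] describes an sp2 carbon with one H, double-bonded to O and single-bonded to carbon — an aldehyde.
The closest candidate here is an acetyl/ketone group (-C(=O)CH3), but the carbonyl carbon has H0 (two carbon neighbours), not H1. No other fragment satisfies the full query, so there is no match.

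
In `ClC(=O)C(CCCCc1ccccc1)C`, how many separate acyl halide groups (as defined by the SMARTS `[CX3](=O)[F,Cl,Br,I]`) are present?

[CX3](=O)[F,Cl,Br,I] is the SMARTS for an acyl halide: a carbonyl carbon bonded to a halogen.
Exactly one fragment in the molecule meets all constraints, giving 1 match.

1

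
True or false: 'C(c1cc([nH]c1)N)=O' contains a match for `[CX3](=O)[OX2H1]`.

The pattern [CX3](=O)[OX2H1] describes an sp2 carbon double-bonded to O and single-bonded to an -OH oxygen — a carboxylic acid.
The closest candidate here is an aldehyde (-CHO), but there is no singly-bonded oxygen on the carbonyl carbon. No other fragment satisfies the full query, so there is no match.

False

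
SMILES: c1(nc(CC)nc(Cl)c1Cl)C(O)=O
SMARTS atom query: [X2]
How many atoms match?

Check the 13 heavy atoms by environment: 2× n (aromatic, X2) → match; 4× c (aromatic, X3) → no; 2× Cl (X1) → no; 1× C (X3) → no; 1× O (X1) → no; 1× O (X2) → match; 2× C (X4) → no.
Summing the matching environments: 2 + 1 = 3 matching atoms.

3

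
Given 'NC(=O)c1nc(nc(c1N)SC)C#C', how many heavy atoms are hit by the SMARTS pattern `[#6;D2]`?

The query [#6;D2] means: any carbon bonded to exactly two heavy atoms.
Check the 14 heavy atoms by environment: 2× n (aromatic, D2) → no; 4× c (aromatic, D3) → no; 2× N (D1) → no; 1× C (D2) → match; 2× C (D1) → no; 1× S (D2) → no; 1× C (D3) → no; 1× O (D1) → no.
That gives 1 matching atom.

1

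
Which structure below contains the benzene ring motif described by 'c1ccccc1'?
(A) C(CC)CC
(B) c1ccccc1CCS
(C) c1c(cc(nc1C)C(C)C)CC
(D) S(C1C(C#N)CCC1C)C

B

c1ccccc1 describes six aromatic carbons in a ring (a benzene ring).
(A) has a methyl group (-CH3) but no six-membered all-carbon aromatic ring is present.
(B) contains a phenyl ring, which satisfies every atom and bond constraint.
(C) has a methyl group (-CH3) but no six-membered all-carbon aromatic ring is present.
(D) has a methyl group (-CH3) but no six-membered all-carbon aromatic ring is present.
So the answer is (B).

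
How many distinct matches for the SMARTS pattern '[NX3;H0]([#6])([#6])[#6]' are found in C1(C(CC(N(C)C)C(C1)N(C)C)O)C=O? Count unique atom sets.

[NX3;H0]([#6])([#6])[#6] is the SMARTS for a tertiary amine: a trivalent nitrogen with no H, bonded to three carbons.
The molecule carries 2 separate instances of a dimethylamino group (-N(CH3)2) meeting every constraint; each maps to a distinct set of atoms, giving 2 matches.

2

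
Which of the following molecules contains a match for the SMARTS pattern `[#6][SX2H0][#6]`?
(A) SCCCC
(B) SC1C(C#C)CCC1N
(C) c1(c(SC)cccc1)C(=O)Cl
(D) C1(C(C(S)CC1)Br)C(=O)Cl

C

[#6][SX2H0][#6] describes an aliphatic sulfur bridging two carbons with no H on the sulfur (a thioether).
(A) has a thiol (-SH) but the sulfur has H1, not H0 bridging two carbons.
(B) has a thiol (-SH) but the sulfur has H1, not H0 bridging two carbons.
(C) contains a methylthio ether (-SCH3), which satisfies every atom and bond constraint.
(D) has a thiol (-SH) but the sulfur has H1, not H0 bridging two carbons.
So the answer is (C).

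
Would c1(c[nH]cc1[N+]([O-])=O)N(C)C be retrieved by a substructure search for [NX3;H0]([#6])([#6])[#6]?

Yes

The pattern [NX3;H0]([#6])([#6])[#6] describes a trivalent nitrogen with no H, bonded to three carbons — a tertiary amine.
The molecule carries a dimethylamino group (-N(CH3)2), whose atoms satisfy every constraint of the query, so the pattern matches.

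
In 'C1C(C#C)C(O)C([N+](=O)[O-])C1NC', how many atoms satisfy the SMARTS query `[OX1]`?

2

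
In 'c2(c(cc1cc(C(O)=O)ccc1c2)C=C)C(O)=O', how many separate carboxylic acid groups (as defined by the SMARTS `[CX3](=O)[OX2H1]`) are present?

2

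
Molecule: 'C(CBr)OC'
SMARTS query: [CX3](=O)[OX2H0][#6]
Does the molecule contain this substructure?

No

The pattern [CX3](=O)[OX2H0][#6] describes a carbonyl carbon bonded to an oxygen that is itself bonded to carbon (no H on that O) — an ester.
The closest candidate here is a methoxy ether (-OCH3), but the ether oxygen is not adjacent to a C=O carbon. No other fragment satisfies the full query, so there is no match.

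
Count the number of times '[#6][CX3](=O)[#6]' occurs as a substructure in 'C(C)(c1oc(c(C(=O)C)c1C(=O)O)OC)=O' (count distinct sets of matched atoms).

[#6][CX3](=O)[#6] is the SMARTS for a ketone: a carbonyl carbon (no H) flanked by two carbons.
The molecule carries 2 separate instances of an acetyl/ketone group (-C(=O)CH3) meeting every constraint; each maps to a distinct set of atoms, giving 2 matches.

2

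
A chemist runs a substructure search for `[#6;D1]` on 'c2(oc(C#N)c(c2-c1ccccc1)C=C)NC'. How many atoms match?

2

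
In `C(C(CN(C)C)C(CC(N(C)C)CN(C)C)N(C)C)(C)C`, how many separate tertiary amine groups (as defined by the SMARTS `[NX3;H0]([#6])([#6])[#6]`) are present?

4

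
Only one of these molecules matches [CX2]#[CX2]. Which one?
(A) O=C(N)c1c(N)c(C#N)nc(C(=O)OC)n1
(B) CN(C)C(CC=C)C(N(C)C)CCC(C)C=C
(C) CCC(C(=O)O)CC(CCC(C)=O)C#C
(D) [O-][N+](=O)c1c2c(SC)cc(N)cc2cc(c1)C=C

[CX2]#[CX2] describes a carbon-carbon triple bond (an alkyne).
(A) has a nitrile (-C#N) but the triple bond is C#N, not C#C.
(B) has a vinyl group (-CH=CH2) but the C=C is a double bond; both carbons are CX3, not CX2.
(C) contains an ethynyl group (-C#CH), which satisfies every atom and bond constraint.
(D) has a vinyl group (-CH=CH2) but the C=C is a double bond; both carbons are CX3, not CX2.
So the answer is (C).

C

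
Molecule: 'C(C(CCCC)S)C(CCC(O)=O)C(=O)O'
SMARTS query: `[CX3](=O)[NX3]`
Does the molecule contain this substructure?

The pattern [CX3](=O)[NX3] describes a carbonyl carbon bonded to a trivalent nitrogen — an amide.
The closest candidate here is a carboxylic acid group (-C(=O)OH), but the carbonyl is bonded to O, not to an NX3 nitrogen. No other fragment satisfies the full query, so there is no match.

No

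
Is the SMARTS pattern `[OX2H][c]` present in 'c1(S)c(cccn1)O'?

The pattern [OX2H][c] describes a hydroxyl oxygen attached to an aromatic carbon — a phenol.
The molecule carries a hydroxyl group (-OH), whose atoms satisfy every constraint of the query, so the pattern matches.

Yes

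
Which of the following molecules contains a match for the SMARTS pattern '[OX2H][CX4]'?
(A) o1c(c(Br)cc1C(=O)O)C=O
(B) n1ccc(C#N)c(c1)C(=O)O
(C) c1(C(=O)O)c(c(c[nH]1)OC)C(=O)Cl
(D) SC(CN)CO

[OX2H][CX4] describes a hydroxyl oxygen bound to an sp3 (X4) carbon (an aliphatic alcohol).
(A) has a carboxylic acid group (-C(=O)OH) but the -OH is on a CX3 carbonyl carbon, not a CX4 carbon.
(B) has a carboxylic acid group (-C(=O)OH) but the -OH is on a CX3 carbonyl carbon, not a CX4 carbon.
(C) has a methoxy ether (-OCH3) but the oxygen has H0 (ether), not H1.
(D) contains a hydroxyl group (-OH), which satisfies every atom and bond constraint.
So the answer is (D).

D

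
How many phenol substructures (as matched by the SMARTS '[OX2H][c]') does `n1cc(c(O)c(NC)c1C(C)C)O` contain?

2

[OX2H][c] is the SMARTS for a phenol: a hydroxyl oxygen attached to an aromatic carbon.
The molecule carries 2 separate instances of a hydroxyl group (-OH) meeting every constraint; each maps to a distinct set of atoms, giving 2 matches.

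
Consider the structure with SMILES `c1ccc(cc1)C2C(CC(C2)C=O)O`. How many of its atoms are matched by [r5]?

5

The query [r5] means: r5 matches atoms in a five-membered ring.
Check the 14 heavy atoms by environment: 5× C (in 5-ring) → match; 2× O (acyclic) → no; 1× C (acyclic) → no; 6× c (aromatic, in 6-ring) → no.
That gives 5 matching atoms.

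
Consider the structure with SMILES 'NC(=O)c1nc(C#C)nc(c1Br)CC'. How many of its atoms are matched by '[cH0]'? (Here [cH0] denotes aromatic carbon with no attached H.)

Check the 14 heavy atoms by environment: 2× n (aromatic, H0) → no; 4× c (aromatic, H0) → match; 2× C (H0) → no; 1× C (H1) → no; 1× C (H2) → no; 1× C (H3) → no; 1× O (H0) → no; 1× N (H2) → no; 1× Br (H0) → no.
That gives 4 matching atoms.

4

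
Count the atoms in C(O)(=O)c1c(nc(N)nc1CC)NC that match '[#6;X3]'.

Check the 14 heavy atoms by environment: 2× n (aromatic, X2) → no; 4× c (aromatic, X3) → match; 3× C (X4) → no; 2× N (X3) → no; 1× C (X3) → match; 1× O (X1) → no; 1× O (X2) → no.
Summing the matching environments: 4 + 1 = 5 matching atoms.

5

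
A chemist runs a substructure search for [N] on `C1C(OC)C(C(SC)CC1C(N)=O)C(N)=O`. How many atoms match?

The query [N] means: uppercase N matches aliphatic (non-aromatic) nitrogen only.
Check the 16 heavy atoms by environment: 10× C → no; 1× S → no; 3× O → no; 2× N → match.
That gives 2 matching atoms.

2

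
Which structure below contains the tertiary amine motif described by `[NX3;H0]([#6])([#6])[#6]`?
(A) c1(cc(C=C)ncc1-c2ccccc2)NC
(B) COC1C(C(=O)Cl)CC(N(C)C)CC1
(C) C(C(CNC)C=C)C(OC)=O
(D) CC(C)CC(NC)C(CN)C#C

B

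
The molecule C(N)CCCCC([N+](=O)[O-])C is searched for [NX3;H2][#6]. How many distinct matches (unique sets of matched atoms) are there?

[NX3;H2][#6] is the SMARTS for a primary amine: a trivalent nitrogen with two H attached to carbon.
Exactly one fragment in the molecule meets all constraints, giving 1 match.

1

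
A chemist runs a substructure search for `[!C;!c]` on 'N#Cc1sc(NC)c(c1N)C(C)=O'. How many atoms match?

5

The query [!C;!c] means: neither aliphatic nor aromatic carbon — same as [!#6].
Check the 13 heavy atoms by environment: 1× s (aromatic) → match; 4× c (aromatic) → no; 3× N → match; 4× C → no; 1× O → match.
Summing the matching environments: 1 + 3 + 1 = 5 matching atoms.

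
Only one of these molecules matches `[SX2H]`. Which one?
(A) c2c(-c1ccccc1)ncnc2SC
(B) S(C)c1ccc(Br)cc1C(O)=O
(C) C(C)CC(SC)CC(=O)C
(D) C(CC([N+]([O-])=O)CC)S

D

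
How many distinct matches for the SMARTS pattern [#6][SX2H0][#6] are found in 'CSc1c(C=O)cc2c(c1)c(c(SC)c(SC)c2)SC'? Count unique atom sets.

4

[#6][SX2H0][#6] is the SMARTS for a thioether: an aliphatic sulfur bridging two carbons with no H on the sulfur.
The molecule carries 4 separate instances of a methylthio ether (-SCH3) meeting every constraint; each maps to a distinct set of atoms, giving 4 matches.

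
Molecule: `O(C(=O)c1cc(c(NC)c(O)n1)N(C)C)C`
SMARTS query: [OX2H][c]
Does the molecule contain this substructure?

Yes

The pattern [OX2H][c] describes a hydroxyl oxygen attached to an aromatic carbon — a phenol.
The molecule carries a hydroxyl group (-OH), whose atoms satisfy every constraint of the query, so the pattern matches.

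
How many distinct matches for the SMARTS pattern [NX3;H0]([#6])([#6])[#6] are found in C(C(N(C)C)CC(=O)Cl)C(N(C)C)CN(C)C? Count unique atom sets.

[NX3;H0]([#6])([#6])[#6] is the SMARTS for a tertiary amine: a trivalent nitrogen with no H, bonded to three carbons.
The molecule carries 3 separate instances of a dimethylamino group (-N(CH3)2) meeting every constraint; each maps to a distinct set of atoms, giving 3 matches.

3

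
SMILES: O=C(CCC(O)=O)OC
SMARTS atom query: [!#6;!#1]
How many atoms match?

The query [!#6;!#1] means: not carbon and not hydrogen — any heteroatom.
Check the 9 heavy atoms by environment: 5× C → no; 4× O → match.
That gives 4 matching atoms.

4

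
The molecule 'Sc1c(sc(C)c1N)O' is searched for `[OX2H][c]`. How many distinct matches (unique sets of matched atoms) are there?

1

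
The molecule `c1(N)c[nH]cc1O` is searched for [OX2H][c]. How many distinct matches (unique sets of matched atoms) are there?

1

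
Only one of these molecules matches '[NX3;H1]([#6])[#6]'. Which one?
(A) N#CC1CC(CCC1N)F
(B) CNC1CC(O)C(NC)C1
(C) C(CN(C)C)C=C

[NX3;H1]([#6])[#6] describes a trivalent nitrogen with one H, bonded to two carbons (a secondary amine).
(A) has a primary amino group (-NH2) but the nitrogen has H2 and only one carbon neighbour.
(B) contains an N-methylamino group (-NHCH3), which satisfies every atom and bond constraint.
(C) has a dimethylamino group (-N(CH3)2) but the nitrogen has H0, not H1.
So the answer is (B).

B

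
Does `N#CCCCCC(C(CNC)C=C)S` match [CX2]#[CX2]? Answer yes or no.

The pattern [CX2]#[CX2] describes a carbon-carbon triple bond — an alkyne.
The closest candidate here is a vinyl group (-CH=CH2), but the C=C is a double bond; both carbons are CX3, not CX2. No other fragment satisfies the full query, so there is no match.

No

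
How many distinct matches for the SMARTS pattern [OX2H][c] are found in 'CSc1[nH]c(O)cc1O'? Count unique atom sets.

[OX2H][c] is the SMARTS for a phenol: a hydroxyl oxygen attached to an aromatic carbon.
The molecule carries 2 separate instances of a hydroxyl group (-OH) meeting every constraint; each maps to a distinct set of atoms, giving 2 matches.

2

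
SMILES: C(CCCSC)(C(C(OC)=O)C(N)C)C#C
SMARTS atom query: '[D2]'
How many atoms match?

Check the 16 heavy atoms by environment: 4× C (D2) → match; 4× C (D3) → no; 4× C (D1) → no; 1× N (D1) → no; 1× S (D2) → match; 1× O (D1) → no; 1× O (D2) → match.
Summing the matching environments: 4 + 1 + 1 = 6 matching atoms.

6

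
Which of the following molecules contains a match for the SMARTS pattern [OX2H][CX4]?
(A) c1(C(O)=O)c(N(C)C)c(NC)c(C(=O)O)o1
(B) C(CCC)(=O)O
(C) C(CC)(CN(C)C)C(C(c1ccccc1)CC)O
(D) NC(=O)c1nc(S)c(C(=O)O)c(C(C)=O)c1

C

[OX2H][CX4] describes a hydroxyl oxygen bound to an sp3 (X4) carbon (an aliphatic alcohol).
(A) has a carboxylic acid group (-C(=O)OH) but the -OH is on a CX3 carbonyl carbon, not a CX4 carbon.
(B) has a carboxylic acid group (-C(=O)OH) but the -OH is on a CX3 carbonyl carbon, not a CX4 carbon.
(C) contains a hydroxyl group (-OH), which satisfies every atom and bond constraint.
(D) has a carboxylic acid group (-C(=O)OH) but the -OH is on a CX3 carbonyl carbon, not a CX4 carbon.
So the answer is (C).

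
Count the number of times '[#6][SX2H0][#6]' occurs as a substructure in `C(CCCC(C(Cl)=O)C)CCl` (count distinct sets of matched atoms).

[#6][SX2H0][#6] is the SMARTS for a thioether: an aliphatic sulfur bridging two carbons with no H on the sulfur.
No fragment in the molecule satisfies every constraint, giving 0 matches.

0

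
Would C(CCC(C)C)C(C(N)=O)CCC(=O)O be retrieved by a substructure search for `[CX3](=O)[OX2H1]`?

The pattern [CX3](=O)[OX2H1] describes an sp2 carbon double-bonded to O and single-bonded to an -OH oxygen — a carboxylic acid.
The molecule carries a carboxylic acid group (-C(=O)OH), whose atoms satisfy every constraint of the query, so the pattern matches.

Yes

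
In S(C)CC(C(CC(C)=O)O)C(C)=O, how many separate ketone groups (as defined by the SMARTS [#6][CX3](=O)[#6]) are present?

[#6][CX3](=O)[#6] is the SMARTS for a ketone: a carbonyl carbon (no H) flanked by two carbons.
The molecule carries 2 separate instances of an acetyl/ketone group (-C(=O)CH3) meeting every constraint; each maps to a distinct set of atoms, giving 2 matches.

2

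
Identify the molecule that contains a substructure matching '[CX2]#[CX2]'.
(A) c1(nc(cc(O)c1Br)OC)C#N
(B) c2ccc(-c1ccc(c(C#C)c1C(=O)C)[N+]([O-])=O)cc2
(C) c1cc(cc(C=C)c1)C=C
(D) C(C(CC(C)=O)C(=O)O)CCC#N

[CX2]#[CX2] describes a carbon-carbon triple bond (an alkyne).
(A) has a nitrile (-C#N) but the triple bond is C#N, not C#C.
(B) contains an ethynyl group (-C#CH), which satisfies every atom and bond constraint.
(C) has a vinyl group (-CH=CH2) but the C=C is a double bond; both carbons are CX3, not CX2.
(D) has a nitrile (-C#N) but the triple bond is C#N, not C#C.
So the answer is (B).

B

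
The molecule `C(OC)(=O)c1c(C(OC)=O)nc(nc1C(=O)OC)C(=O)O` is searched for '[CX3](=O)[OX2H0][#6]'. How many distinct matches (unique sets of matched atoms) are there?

3

[CX3](=O)[OX2H0][#6] is the SMARTS for an ester: a carbonyl carbon bonded to an oxygen that is itself bonded to carbon (no H on that O).
The molecule carries 3 separate instances of a methyl-ester group (-C(=O)OCH3) meeting every constraint; each maps to a distinct set of atoms, giving 3 matches.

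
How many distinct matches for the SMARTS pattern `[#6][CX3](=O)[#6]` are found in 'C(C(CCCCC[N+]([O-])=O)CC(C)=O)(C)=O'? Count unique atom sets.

[#6][CX3](=O)[#6] is the SMARTS for a ketone: a carbonyl carbon (no H) flanked by two carbons.
The molecule carries 2 separate instances of an acetyl/ketone group (-C(=O)CH3) meeting every constraint; each maps to a distinct set of atoms, giving 2 matches.

2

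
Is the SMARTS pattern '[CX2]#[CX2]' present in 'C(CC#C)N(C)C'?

Yes

The pattern [CX2]#[CX2] describes a carbon-carbon triple bond — an alkyne.
The molecule carries an ethynyl group (-C#CH), whose atoms satisfy every constraint of the query, so the pattern matches.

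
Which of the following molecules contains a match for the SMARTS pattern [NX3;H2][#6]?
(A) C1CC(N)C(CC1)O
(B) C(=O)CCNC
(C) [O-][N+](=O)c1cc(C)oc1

[NX3;H2][#6] describes a trivalent nitrogen with two H attached to carbon (a primary amine).
(A) contains a primary amino group (-NH2), which satisfies every atom and bond constraint.
(B) has an N-methylamino group (-NHCH3) but the nitrogen bears two carbons and only one H (H1), not H2.
(C) has a nitro group (-[N+](=O)[O-]) but the nitrogen is [N+] with no H, not NX3H2.
So the answer is (A).

A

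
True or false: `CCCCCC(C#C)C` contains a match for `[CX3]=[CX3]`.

The pattern [CX3]=[CX3] describes a non-aromatic C=C double bond between two sp2 carbons — an alkene.
The closest candidate here is an ethyl group (-CH2CH3), but its C-C bond is a single bond between CX4 carbons, not CX3=CX3. No other fragment satisfies the full query, so there is no match.

False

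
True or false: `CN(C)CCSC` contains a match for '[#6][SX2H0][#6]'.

True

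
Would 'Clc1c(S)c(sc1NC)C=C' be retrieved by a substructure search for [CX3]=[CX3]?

The pattern [CX3]=[CX3] describes a non-aromatic C=C double bond between two sp2 carbons — an alkene.
The molecule carries a vinyl group (-CH=CH2), whose atoms satisfy every constraint of the query, so the pattern matches.

Yes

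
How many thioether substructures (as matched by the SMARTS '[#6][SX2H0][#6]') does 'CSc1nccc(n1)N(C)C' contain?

1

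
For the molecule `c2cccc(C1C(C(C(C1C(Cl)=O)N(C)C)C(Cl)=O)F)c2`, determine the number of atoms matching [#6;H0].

3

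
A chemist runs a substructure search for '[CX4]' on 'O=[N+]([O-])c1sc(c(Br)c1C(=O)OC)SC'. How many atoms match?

2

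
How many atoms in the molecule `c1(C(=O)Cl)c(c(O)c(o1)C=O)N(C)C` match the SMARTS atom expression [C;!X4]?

2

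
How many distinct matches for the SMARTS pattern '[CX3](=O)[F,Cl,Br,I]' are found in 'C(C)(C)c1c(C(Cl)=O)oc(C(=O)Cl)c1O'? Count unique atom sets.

2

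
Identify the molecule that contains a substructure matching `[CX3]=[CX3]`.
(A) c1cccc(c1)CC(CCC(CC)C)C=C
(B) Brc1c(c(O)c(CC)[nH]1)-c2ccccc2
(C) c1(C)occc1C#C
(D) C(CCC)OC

A

[CX3]=[CX3] describes a non-aromatic C=C double bond between two sp2 carbons (an alkene).
(A) contains a vinyl group (-CH=CH2), which satisfies every atom and bond constraint.
(B) has an ethyl group (-CH2CH3) but its C-C bond is a single bond between CX4 carbons, not CX3=CX3.
(C) has an ethynyl group (-C#CH) but the C-C bond is a triple bond, not a double bond.
(D) has an ethyl group (-CH2CH3) but its C-C bond is a single bond between CX4 carbons, not CX3=CX3.
So the answer is (A).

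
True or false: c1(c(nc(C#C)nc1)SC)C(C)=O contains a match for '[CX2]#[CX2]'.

True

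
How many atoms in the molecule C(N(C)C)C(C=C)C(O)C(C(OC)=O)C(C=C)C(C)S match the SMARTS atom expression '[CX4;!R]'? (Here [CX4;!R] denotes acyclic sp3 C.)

10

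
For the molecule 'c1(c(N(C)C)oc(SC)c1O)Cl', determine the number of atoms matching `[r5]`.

Check the 12 heavy atoms by environment: 1× o (aromatic, in 5-ring) → match; 4× c (aromatic, in 5-ring) → match; 1× O (acyclic) → no; 1× Cl (acyclic) → no; 1× S (acyclic) → no; 3× C (acyclic) → no; 1× N (acyclic) → no.
Summing the matching environments: 1 + 4 = 5 matching atoms.

5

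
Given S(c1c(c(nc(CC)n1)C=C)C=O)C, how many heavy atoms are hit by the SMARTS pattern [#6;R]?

4

Check the 14 heavy atoms by environment: 2× n (aromatic, in 6-ring) → no; 4× c (aromatic, in 6-ring) → match; 6× C (acyclic) → no; 1× S (acyclic) → no; 1× O (acyclic) → no.
That gives 4 matching atoms.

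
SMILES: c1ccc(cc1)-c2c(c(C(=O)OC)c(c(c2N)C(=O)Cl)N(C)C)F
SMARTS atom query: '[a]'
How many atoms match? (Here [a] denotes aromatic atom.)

The query [a] means: a matches any aromatic atom.
Check the 24 heavy atoms by environment: 12× c (aromatic) → match; 2× N → no; 1× F → no; 5× C → no; 3× O → no; 1× Cl → no.
That gives 12 matching atoms.

12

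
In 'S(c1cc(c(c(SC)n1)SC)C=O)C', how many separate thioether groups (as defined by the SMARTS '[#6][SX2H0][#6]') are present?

[#6][SX2H0][#6] is the SMARTS for a thioether: an aliphatic sulfur bridging two carbons with no H on the sulfur.
The molecule carries 3 separate instances of a methylthio ether (-SCH3) meeting every constraint; each maps to a distinct set of atoms, giving 3 matches.

3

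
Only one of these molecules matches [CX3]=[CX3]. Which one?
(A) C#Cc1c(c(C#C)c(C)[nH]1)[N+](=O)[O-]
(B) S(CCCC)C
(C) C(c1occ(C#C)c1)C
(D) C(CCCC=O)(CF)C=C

D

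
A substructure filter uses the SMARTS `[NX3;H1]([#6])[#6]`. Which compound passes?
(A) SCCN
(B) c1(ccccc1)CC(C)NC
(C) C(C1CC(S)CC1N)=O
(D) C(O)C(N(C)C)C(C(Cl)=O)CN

B

[NX3;H1]([#6])[#6] describes a trivalent nitrogen with one H, bonded to two carbons (a secondary amine).
(A) has a primary amino group (-NH2) but the nitrogen has H2 and only one carbon neighbour.
(B) contains an N-methylamino group (-NHCH3), which satisfies every atom and bond constraint.
(C) has a primary amino group (-NH2) but the nitrogen has H2 and only one carbon neighbour.
(D) has a primary amino group (-NH2) but the nitrogen has H2 and only one carbon neighbour.
So the answer is (B).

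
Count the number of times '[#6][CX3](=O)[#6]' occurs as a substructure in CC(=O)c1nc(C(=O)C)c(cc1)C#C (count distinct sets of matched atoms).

[#6][CX3](=O)[#6] is the SMARTS for a ketone: a carbonyl carbon (no H) flanked by two carbons.
The molecule carries 2 separate instances of an acetyl/ketone group (-C(=O)CH3) meeting every constraint; each maps to a distinct set of atoms, giving 2 matches.

2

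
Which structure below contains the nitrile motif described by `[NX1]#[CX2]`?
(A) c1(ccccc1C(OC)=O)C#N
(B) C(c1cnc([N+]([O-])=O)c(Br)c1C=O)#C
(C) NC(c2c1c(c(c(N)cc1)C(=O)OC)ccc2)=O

A

[NX1]#[CX2] describes a nitrogen triple-bonded to a two-connected carbon (a nitrile).
(A) contains a nitrile (-C#N), which satisfies every atom and bond constraint.
(B) has a nitro group (-[N+](=O)[O-]) but there is no C#N triple bond.
(C) has a primary amino group (-NH2) but the nitrogen is NX3 (three connections), not NX1 triple-bonded.
So the answer is (A).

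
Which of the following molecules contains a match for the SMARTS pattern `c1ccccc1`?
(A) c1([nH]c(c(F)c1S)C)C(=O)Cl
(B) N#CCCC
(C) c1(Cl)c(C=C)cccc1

C

c1ccccc1 describes six aromatic carbons in a ring (a benzene ring).
(A) has a methyl group (-CH3) but no six-membered all-carbon aromatic ring is present.
(B) has a methyl group (-CH3) but no six-membered all-carbon aromatic ring is present.
(C) contains the required atom environment, so the pattern matches.
So the answer is (C).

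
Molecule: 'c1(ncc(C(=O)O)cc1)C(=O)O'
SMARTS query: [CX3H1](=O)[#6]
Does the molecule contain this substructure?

The pattern [CX3H1](=O)[#6] describes an sp2 carbon with one H, double-bonded to O and single-bonded to carbon — an aldehyde.
The closest candidate here is a carboxylic acid group (-C(=O)OH), but the carbonyl carbon has H0 and is bonded to O, not H1. No other fragment satisfies the full query, so there is no match.

No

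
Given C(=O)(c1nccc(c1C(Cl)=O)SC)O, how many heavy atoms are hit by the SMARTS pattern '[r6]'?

The query [r6] means: r6 matches atoms in a six-membered ring.
Check the 14 heavy atoms by environment: 1× n (aromatic, in 6-ring) → match; 5× c (aromatic, in 6-ring) → match; 3× C (acyclic) → no; 3× O (acyclic) → no; 1× Cl (acyclic) → no; 1× S (acyclic) → no.
Summing the matching environments: 1 + 5 = 6 matching atoms.

6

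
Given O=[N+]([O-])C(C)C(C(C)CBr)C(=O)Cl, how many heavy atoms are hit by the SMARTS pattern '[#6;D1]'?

The query [#6;D1] means: carbon bonded to exactly one heavy atom.
Check the 13 heavy atoms by environment: 1× C (D2) → no; 4× C (D3) → no; 2× C (D1) → match; 1× N (charge +1, D3) → no; 1× O (charge -1, D1) → no; 2× O (D1) → no; 1× Cl (D1) → no; 1× Br (D1) → no.
That gives 2 matching atoms.

2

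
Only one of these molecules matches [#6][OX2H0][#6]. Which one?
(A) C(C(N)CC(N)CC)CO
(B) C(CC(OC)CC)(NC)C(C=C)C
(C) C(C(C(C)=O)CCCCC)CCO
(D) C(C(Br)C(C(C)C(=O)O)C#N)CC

B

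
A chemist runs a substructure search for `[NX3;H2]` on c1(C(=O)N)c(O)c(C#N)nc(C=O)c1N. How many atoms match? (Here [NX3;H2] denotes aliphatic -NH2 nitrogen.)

The query [NX3;H2] means: aliphatic N with 3 total connections, two of them H — an -NH2 nitrogen (amine or amide).
Check the 15 heavy atoms by environment: 1× n (aromatic, H0, X2) → no; 5× c (aromatic, H0, X3) → no; 1× C (H0, X2) → no; 1× N (H0, X1) → no; 1× C (H1, X3) → no; 2× O (H0, X1) → no; 2× N (H2, X3) → match; 1× O (H1, X2) → no; 1× C (H0, X3) → no.
That gives 2 matching atoms.

2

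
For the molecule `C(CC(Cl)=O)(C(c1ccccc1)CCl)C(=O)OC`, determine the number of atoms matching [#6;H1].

The query [#6;H1] means: any carbon bearing exactly one hydrogen.
Check the 18 heavy atoms by environment: 2× C (H2) → no; 2× C (H1) → match; 2× C (H0) → no; 3× O (H0) → no; 1× C (H3) → no; 1× c (aromatic, H0) → no; 5× c (aromatic, H1) → match; 2× Cl (H0) → no.
Summing the matching environments: 2 + 5 = 7 matching atoms.

7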